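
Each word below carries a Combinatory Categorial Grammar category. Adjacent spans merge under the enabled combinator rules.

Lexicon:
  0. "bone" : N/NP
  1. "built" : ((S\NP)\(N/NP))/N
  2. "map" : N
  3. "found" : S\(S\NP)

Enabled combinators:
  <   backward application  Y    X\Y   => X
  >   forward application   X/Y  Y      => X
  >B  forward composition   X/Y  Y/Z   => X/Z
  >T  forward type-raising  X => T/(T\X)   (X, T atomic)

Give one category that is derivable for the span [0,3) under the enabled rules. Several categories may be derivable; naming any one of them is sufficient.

S\NP

[0,4] S   <
  [0,3] S\NP   <
    [0,1] "bone" : N/NP
    [1,3] (S\NP)\(N/NP)   >
      [1,2] "built" : ((S\NP)\(N/NP))/N
      [2,3] "map" : N
  [3,4] "found" : S\(S\NP)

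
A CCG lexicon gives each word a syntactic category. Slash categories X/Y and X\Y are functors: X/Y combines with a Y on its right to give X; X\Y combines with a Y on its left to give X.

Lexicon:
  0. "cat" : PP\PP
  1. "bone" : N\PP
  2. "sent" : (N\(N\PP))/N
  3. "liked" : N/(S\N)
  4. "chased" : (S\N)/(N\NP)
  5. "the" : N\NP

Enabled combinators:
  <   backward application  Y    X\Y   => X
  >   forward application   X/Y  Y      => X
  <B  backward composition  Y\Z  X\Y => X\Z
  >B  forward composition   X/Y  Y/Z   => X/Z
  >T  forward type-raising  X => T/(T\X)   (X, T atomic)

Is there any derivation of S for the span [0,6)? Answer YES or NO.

PP\PP N\PP (N\(N\PP))/N N/(S\N) (S\N)/(N\NP) N\NP
CKY chart[0,6] = {N, N/(N\N), NP/(NP\N), PP/(PP\N), S/(S\N)}; S ∉ chart

NO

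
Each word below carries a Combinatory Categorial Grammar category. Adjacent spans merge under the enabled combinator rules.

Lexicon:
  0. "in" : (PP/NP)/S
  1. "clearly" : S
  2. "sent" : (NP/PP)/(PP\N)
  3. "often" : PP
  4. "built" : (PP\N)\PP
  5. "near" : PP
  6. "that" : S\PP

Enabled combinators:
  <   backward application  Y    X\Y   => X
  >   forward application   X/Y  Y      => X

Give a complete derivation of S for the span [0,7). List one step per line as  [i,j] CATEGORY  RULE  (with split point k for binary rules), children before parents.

[0,1] (PP/NP)/S  lex  "in"
[1,2] S  lex  "clearly"
[0,2] PP/NP  >  k=1
[2,3] (NP/PP)/(PP\N)  lex  "sent"
[3,4] PP  lex  "often"
[4,5] (PP\N)\PP  lex  "built"
[3,5] PP\N  <  k=4
[2,5] NP/PP  >  k=3
[5,6] PP  lex  "near"
[2,6] NP  >  k=5
[0,6] PP  >  k=2
[6,7] S\PP  lex  "that"
[0,7] S  <  k=6

[0,7] S   <
  [0,6] PP   >
    [0,2] PP/NP   >
      [0,1] "in" : (PP/NP)/S
      [1,2] "clearly" : S
    [2,6] NP   >
      [2,5] NP/PP   >
        [2,3] "sent" : (NP/PP)/(PP\N)
        [3,5] PP\N   <
          [3,4] "often" : PP
          [4,5] "built" : (PP\N)\PP
      [5,6] "near" : PP
  [6,7] "that" : S\PP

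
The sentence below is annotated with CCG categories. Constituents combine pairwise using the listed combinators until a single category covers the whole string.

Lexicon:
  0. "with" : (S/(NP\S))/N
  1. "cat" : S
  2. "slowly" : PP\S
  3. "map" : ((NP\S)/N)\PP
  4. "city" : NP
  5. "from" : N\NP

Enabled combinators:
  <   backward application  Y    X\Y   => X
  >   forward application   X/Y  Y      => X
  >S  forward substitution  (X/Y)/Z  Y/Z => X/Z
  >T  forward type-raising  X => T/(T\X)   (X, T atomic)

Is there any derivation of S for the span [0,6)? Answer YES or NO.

YES

[0,6] S   >
  [0,4] S/N   >S
    [0,1] "with" : (S/(NP\S))/N
    [1,4] (NP\S)/N   <
      [1,3] PP   <
        [1,2] "cat" : S
        [2,3] "slowly" : PP\S
      [3,4] "map" : ((NP\S)/N)\PP
  [4,6] N   <
    [4,5] "city" : NP
    [5,6] "from" : N\NP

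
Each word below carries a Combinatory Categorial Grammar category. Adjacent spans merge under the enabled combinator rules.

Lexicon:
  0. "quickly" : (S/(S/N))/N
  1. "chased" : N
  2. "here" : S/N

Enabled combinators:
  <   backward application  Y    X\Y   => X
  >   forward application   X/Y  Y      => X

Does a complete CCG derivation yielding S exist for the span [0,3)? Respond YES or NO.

[0,3] S   >
  [0,2] S/(S/N)   >
    [0,1] "quickly" : (S/(S/N))/N
    [1,2] "chased" : N
  [2,3] "here" : S/N

YES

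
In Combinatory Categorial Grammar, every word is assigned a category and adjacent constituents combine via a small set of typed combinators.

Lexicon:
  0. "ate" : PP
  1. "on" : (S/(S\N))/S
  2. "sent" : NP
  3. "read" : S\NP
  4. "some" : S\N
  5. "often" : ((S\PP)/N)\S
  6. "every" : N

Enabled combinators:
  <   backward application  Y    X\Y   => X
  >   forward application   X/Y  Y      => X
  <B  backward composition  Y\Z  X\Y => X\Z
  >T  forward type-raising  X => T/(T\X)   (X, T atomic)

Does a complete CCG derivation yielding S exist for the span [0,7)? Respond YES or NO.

[0,7] S   <
  [0,1] "ate" : PP
  [1,7] S\PP   >
    [1,6] (S\PP)/N   <
      [1,5] S   >
        [1,4] S/(S\N)   >
          [1,2] "on" : (S/(S\N))/S
          [2,4] S   <
            [2,3] "sent" : NP
            [3,4] "read" : S\NP
        [4,5] "some" : S\N
      [5,6] "often" : ((S\PP)/N)\S
    [6,7] "every" : N

YES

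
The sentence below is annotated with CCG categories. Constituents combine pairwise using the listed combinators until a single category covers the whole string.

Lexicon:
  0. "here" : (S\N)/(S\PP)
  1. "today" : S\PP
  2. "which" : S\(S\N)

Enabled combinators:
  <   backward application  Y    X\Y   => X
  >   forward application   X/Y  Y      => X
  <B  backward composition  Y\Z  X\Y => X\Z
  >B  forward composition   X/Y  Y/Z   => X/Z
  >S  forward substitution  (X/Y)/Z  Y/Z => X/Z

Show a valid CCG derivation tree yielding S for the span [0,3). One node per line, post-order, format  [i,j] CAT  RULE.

[0,3] S   <
  [0,2] S\N   >
    [0,1] "here" : (S\N)/(S\PP)
    [1,2] "today" : S\PP
  [2,3] "which" : S\(S\N)

[0,1] (S\N)/(S\PP)  lex  "here"
[1,2] S\PP  lex  "today"
[0,2] S\N  >  k=1
[2,3] S\(S\N)  lex  "which"
[0,3] S  <  k=2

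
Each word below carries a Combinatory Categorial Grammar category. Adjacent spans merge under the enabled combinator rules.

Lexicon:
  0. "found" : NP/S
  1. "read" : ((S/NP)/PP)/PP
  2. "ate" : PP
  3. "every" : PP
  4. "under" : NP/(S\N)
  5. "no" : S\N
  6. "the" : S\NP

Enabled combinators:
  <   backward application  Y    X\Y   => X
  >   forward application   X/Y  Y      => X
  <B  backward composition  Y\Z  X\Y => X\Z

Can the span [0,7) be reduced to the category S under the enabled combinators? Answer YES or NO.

YES

[0,7] S   <
  [0,6] NP   >
    [0,1] "found" : NP/S
    [1,6] S   >
      [1,4] S/NP   >
        [1,3] (S/NP)/PP   >
          [1,2] "read" : ((S/NP)/PP)/PP
          [2,3] "ate" : PP
        [3,4] "every" : PP
      [4,6] NP   >
        [4,5] "under" : NP/(S\N)
        [5,6] "no" : S\N
  [6,7] "the" : S\NP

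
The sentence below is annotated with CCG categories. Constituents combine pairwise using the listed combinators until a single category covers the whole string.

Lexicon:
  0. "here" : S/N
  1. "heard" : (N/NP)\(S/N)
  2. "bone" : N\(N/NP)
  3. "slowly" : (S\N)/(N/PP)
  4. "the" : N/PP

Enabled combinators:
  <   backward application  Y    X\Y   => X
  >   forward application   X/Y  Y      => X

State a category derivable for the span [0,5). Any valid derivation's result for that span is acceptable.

[0,5] S   <
  [0,3] N   <
    [0,2] N/NP   <
      [0,1] "here" : S/N
      [1,2] "heard" : (N/NP)\(S/N)
    [2,3] "bone" : N\(N/NP)
  [3,5] S\N   >
    [3,4] "slowly" : (S\N)/(N/PP)
    [4,5] "the" : N/PP

S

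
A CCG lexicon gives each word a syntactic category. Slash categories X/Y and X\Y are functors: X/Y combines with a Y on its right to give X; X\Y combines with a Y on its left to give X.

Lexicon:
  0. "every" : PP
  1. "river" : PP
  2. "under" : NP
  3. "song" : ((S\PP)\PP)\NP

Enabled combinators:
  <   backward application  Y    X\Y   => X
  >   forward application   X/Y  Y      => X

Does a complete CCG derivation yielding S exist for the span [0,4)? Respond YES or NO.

YES

[0,4] S   <
  [0,1] "every" : PP
  [1,4] S\PP   <
    [1,2] "river" : PP
    [2,4] (S\PP)\PP   <
      [2,3] "under" : NP
      [3,4] "song" : ((S\PP)\PP)\NP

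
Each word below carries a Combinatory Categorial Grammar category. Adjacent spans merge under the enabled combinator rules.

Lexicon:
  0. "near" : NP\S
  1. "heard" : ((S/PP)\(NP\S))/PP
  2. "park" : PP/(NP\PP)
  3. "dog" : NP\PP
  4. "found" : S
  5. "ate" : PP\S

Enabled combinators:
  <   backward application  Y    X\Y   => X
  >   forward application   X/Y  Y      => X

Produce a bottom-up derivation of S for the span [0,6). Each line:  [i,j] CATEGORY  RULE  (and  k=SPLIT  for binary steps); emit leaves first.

[0,1] NP\S  lex  "near"
[1,2] ((S/PP)\(NP\S))/PP  lex  "heard"
[2,3] PP/(NP\PP)  lex  "park"
[3,4] NP\PP  lex  "dog"
[2,4] PP  >  k=3
[1,4] (S/PP)\(NP\S)  >  k=2
[0,4] S/PP  <  k=1
[4,5] S  lex  "found"
[5,6] PP\S  lex  "ate"
[4,6] PP  <  k=5
[0,6] S  >  k=4

[0,6] S   >
  [0,4] S/PP   <
    [0,1] "near" : NP\S
    [1,4] (S/PP)\(NP\S)   >
      [1,2] "heard" : ((S/PP)\(NP\S))/PP
      [2,4] PP   >
        [2,3] "park" : PP/(NP\PP)
        [3,4] "dog" : NP\PP
  [4,6] PP   <
    [4,5] "found" : S
    [5,6] "ate" : PP\S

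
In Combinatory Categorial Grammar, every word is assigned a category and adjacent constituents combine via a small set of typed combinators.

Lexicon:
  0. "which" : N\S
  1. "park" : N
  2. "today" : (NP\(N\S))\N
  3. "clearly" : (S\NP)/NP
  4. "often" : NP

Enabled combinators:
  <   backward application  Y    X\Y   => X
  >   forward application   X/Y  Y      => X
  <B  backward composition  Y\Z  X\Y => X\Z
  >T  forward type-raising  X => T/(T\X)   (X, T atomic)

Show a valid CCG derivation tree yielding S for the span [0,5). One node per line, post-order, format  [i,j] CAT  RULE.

[0,1] N\S  lex  "which"
[1,2] N  lex  "park"
[2,3] (NP\(N\S))\N  lex  "today"
[1,3] NP\(N\S)  <  k=2
[0,3] NP  <  k=1
[3,4] (S\NP)/NP  lex  "clearly"
[4,5] NP  lex  "often"
[3,5] S\NP  >  k=4
[0,5] S  <  k=3

[0,5] S   <
  [0,3] NP   <
    [0,1] "which" : N\S
    [1,3] NP\(N\S)   <
      [1,2] "park" : N
      [2,3] "today" : (NP\(N\S))\N
  [3,5] S\NP   >
    [3,4] "clearly" : (S\NP)/NP
    [4,5] "often" : NP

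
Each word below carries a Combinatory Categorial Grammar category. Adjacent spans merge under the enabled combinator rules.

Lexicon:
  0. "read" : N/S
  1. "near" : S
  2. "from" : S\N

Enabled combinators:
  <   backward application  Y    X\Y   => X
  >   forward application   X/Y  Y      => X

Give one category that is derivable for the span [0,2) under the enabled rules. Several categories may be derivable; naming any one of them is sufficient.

N

[0,3] S   <
  [0,2] N   >
    [0,1] "read" : N/S
    [1,2] "near" : S
  [2,3] "from" : S\N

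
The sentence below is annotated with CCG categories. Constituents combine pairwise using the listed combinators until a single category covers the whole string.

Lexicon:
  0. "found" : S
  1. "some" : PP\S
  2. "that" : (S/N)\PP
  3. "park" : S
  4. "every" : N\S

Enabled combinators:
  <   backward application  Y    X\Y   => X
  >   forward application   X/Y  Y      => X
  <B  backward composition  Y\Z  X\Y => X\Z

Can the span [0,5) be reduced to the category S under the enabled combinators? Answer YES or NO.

YES

[0,5] S   >
  [0,3] S/N   <
    [0,2] PP   <
      [0,1] "found" : S
      [1,2] "some" : PP\S
    [2,3] "that" : (S/N)\PP
  [3,5] N   <
    [3,4] "park" : S
    [4,5] "every" : N\S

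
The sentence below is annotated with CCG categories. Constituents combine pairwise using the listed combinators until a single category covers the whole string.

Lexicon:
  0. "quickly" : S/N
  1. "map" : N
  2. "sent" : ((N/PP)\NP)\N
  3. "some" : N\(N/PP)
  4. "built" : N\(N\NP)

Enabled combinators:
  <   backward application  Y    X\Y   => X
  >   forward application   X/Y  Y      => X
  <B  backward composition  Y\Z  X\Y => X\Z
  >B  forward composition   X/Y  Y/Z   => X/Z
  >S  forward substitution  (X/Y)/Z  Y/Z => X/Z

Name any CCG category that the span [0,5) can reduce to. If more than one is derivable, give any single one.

[0,5] S   >
  [0,1] "quickly" : S/N
  [1,5] N   <
    [1,4] N\NP   <B
      [1,3] (N/PP)\NP   <
        [1,2] "map" : N
        [2,3] "sent" : ((N/PP)\NP)\N
      [3,4] "some" : N\(N/PP)
    [4,5] "built" : N\(N\NP)

S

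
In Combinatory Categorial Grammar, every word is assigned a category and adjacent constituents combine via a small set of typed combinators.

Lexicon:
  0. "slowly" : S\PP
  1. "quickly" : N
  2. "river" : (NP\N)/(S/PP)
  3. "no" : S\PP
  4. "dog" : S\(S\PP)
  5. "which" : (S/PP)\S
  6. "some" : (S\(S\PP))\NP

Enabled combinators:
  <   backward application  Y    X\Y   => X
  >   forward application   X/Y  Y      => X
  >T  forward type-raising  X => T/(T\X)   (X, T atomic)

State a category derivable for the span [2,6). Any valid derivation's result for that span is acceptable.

NP\N

[0,7] S   <
  [0,1] "slowly" : S\PP
  [1,7] S\(S\PP)   <
    [1,6] NP   >
      [1,2] NP/(NP\N)   >T
        [1,2] "quickly" : N
      [2,6] NP\N   >
        [2,3] "river" : (NP\N)/(S/PP)
        [3,6] S/PP   <
          [3,5] S   <
            [3,4] "no" : S\PP
            [4,5] "dog" : S\(S\PP)
          [5,6] "which" : (S/PP)\S
    [6,7] "some" : (S\(S\PP))\NP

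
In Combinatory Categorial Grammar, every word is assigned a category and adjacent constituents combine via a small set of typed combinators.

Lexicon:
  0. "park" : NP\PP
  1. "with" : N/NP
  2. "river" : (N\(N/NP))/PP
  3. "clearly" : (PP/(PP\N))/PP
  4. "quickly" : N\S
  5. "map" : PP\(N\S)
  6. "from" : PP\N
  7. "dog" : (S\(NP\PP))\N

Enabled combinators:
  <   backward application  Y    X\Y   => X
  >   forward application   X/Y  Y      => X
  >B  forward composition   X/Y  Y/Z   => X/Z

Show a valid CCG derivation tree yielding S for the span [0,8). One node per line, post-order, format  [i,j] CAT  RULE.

[0,1] NP\PP  lex  "park"
[1,2] N/NP  lex  "with"
[2,3] (N\(N/NP))/PP  lex  "river"
[3,4] (PP/(PP\N))/PP  lex  "clearly"
[4,5] N\S  lex  "quickly"
[5,6] PP\(N\S)  lex  "map"
[4,6] PP  <  k=5
[3,6] PP/(PP\N)  >  k=4
[6,7] PP\N  lex  "from"
[3,7] PP  >  k=6
[2,7] N\(N/NP)  >  k=3
[1,7] N  <  k=2
[7,8] (S\(NP\PP))\N  lex  "dog"
[1,8] S\(NP\PP)  <  k=7
[0,8] S  <  k=1

[0,8] S   <
  [0,1] "park" : NP\PP
  [1,8] S\(NP\PP)   <
    [1,7] N   <
      [1,2] "with" : N/NP
      [2,7] N\(N/NP)   >
        [2,3] "river" : (N\(N/NP))/PP
        [3,7] PP   >
          [3,6] PP/(PP\N)   >
            [3,4] "clearly" : (PP/(PP\N))/PP
            [4,6] PP   <
              [4,5] "quickly" : N\S
              [5,6] "map" : PP\(N\S)
          [6,7] "from" : PP\N
    [7,8] "dog" : (S\(NP\PP))\N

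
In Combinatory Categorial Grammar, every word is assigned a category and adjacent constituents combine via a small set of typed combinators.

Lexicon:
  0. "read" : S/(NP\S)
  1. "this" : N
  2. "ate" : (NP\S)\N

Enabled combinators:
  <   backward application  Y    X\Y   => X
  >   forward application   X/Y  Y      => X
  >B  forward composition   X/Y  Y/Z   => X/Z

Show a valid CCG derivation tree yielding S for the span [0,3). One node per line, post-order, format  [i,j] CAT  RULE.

[0,3] S   >
  [0,1] "read" : S/(NP\S)
  [1,3] NP\S   <
    [1,2] "this" : N
    [2,3] "ate" : (NP\S)\N

[0,1] S/(NP\S)  lex  "read"
[1,2] N  lex  "this"
[2,3] (NP\S)\N  lex  "ate"
[1,3] NP\S  <  k=2
[0,3] S  >  k=1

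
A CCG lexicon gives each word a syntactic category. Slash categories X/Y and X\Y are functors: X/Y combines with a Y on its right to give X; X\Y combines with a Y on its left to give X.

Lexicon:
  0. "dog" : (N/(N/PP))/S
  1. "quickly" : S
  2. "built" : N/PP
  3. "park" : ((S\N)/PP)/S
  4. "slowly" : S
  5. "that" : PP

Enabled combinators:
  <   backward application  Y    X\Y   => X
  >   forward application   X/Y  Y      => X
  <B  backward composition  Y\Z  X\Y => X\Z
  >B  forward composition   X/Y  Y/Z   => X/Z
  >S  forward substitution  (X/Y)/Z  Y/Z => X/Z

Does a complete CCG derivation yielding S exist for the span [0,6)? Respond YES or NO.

[0,6] S   <
  [0,3] N   >
    [0,2] N/(N/PP)   >
      [0,1] "dog" : (N/(N/PP))/S
      [1,2] "quickly" : S
    [2,3] "built" : N/PP
  [3,6] S\N   >
    [3,5] (S\N)/PP   >
      [3,4] "park" : ((S\N)/PP)/S
      [4,5] "slowly" : S
    [5,6] "that" : PP

YES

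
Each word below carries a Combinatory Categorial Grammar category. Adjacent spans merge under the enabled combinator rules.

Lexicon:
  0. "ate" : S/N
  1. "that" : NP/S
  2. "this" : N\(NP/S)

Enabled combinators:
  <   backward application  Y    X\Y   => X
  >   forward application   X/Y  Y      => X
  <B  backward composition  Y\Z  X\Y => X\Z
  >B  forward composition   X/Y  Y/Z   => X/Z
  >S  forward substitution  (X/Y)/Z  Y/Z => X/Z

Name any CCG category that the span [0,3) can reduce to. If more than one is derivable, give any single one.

[0,3] S   >
  [0,1] "ate" : S/N
  [1,3] N   <
    [1,2] "that" : NP/S
    [2,3] "this" : N\(NP/S)

S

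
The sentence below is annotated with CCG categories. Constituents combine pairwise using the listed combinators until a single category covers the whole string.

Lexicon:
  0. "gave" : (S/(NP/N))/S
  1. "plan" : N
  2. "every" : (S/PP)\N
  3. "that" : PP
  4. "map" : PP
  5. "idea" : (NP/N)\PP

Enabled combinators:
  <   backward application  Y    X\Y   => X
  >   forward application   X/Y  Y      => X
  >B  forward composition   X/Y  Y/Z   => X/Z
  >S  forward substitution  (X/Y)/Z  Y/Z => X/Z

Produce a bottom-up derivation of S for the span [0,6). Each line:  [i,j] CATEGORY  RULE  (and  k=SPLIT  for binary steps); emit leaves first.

[0,6] S   >
  [0,4] S/(NP/N)   >
    [0,1] "gave" : (S/(NP/N))/S
    [1,4] S   >
      [1,3] S/PP   <
        [1,2] "plan" : N
        [2,3] "every" : (S/PP)\N
      [3,4] "that" : PP
  [4,6] NP/N   <
    [4,5] "map" : PP
    [5,6] "idea" : (NP/N)\PP

[0,1] (S/(NP/N))/S  lex  "gave"
[1,2] N  lex  "plan"
[2,3] (S/PP)\N  lex  "every"
[1,3] S/PP  <  k=2
[3,4] PP  lex  "that"
[1,4] S  >  k=3
[0,4] S/(NP/N)  >  k=1
[4,5] PP  lex  "map"
[5,6] (NP/N)\PP  lex  "idea"
[4,6] NP/N  <  k=5
[0,6] S  >  k=4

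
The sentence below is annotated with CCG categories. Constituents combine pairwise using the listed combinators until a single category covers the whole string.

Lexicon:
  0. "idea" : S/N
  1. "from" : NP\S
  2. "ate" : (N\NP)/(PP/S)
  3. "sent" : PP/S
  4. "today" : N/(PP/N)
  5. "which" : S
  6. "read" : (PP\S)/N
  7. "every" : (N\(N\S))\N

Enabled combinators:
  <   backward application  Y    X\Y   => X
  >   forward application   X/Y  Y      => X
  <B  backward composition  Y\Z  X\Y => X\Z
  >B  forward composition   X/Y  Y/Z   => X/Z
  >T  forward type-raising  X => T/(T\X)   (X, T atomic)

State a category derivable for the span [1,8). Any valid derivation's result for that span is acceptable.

[0,8] S   >
  [0,1] "idea" : S/N
  [1,8] N   <
    [1,4] N\S   <B
      [1,2] "from" : NP\S
      [2,4] N\NP   >
        [2,3] "ate" : (N\NP)/(PP/S)
        [3,4] "sent" : PP/S
    [4,8] N\(N\S)   <
      [4,7] N   >
        [4,5] "today" : N/(PP/N)
        [5,7] PP/N   >B
          [5,6] PP/(PP\S)   >T
            [5,6] "which" : S
          [6,7] "read" : (PP\S)/N
      [7,8] "every" : (N\(N\S))\N

N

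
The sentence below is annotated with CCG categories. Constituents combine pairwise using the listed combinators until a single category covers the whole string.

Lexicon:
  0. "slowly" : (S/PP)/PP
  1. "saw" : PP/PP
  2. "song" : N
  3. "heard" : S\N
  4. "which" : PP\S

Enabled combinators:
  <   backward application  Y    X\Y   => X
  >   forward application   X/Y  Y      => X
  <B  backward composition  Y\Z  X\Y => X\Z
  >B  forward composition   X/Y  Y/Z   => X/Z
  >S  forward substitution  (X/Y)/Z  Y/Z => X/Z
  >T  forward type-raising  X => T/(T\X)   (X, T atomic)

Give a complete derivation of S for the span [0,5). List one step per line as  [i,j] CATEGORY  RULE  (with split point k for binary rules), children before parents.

[0,5] S   >
  [0,2] S/PP   >S
    [0,1] "slowly" : (S/PP)/PP
    [1,2] "saw" : PP/PP
  [2,5] PP   <
    [2,4] S   <
      [2,3] "song" : N
      [3,4] "heard" : S\N
    [4,5] "which" : PP\S

[0,1] (S/PP)/PP  lex  "slowly"
[1,2] PP/PP  lex  "saw"
[0,2] S/PP  >S  k=1
[2,3] N  lex  "song"
[3,4] S\N  lex  "heard"
[2,4] S  <  k=3
[4,5] PP\S  lex  "which"
[2,5] PP  <  k=4
[0,5] S  >  k=2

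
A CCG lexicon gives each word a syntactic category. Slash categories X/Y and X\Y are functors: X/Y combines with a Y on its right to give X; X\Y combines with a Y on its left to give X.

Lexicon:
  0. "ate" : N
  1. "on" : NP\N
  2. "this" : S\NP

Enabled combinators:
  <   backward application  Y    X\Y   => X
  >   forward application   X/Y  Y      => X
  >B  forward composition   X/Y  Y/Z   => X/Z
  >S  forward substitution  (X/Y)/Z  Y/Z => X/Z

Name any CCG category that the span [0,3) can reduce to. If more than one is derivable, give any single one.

[0,3] S   <
  [0,2] NP   <
    [0,1] "ate" : N
    [1,2] "on" : NP\N
  [2,3] "this" : S\NP

S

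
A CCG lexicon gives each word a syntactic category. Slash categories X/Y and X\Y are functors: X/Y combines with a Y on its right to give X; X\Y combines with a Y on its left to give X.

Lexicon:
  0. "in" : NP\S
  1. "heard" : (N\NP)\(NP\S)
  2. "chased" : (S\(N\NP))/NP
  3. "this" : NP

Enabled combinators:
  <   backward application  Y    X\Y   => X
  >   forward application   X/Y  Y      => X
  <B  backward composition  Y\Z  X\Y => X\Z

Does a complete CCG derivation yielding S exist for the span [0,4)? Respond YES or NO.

[0,4] S   <
  [0,2] N\NP   <
    [0,1] "in" : NP\S
    [1,2] "heard" : (N\NP)\(NP\S)
  [2,4] S\(N\NP)   >
    [2,3] "chased" : (S\(N\NP))/NP
    [3,4] "this" : NP

YES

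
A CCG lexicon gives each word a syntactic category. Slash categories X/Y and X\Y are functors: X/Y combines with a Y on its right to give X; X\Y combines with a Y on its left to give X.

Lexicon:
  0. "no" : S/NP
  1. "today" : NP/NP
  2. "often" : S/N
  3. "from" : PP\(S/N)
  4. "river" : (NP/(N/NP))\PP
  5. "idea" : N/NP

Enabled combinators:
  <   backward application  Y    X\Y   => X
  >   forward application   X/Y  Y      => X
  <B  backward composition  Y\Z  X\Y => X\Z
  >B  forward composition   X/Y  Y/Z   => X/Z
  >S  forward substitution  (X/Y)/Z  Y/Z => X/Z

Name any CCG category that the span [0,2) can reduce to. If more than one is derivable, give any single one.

S/NP

[0,6] S   >
  [0,2] S/NP   >B
    [0,1] "no" : S/NP
    [1,2] "today" : NP/NP
  [2,6] NP   >
    [2,5] NP/(N/NP)   <
      [2,4] PP   <
        [2,3] "often" : S/N
        [3,4] "from" : PP\(S/N)
      [4,5] "river" : (NP/(N/NP))\PP
    [5,6] "idea" : N/NP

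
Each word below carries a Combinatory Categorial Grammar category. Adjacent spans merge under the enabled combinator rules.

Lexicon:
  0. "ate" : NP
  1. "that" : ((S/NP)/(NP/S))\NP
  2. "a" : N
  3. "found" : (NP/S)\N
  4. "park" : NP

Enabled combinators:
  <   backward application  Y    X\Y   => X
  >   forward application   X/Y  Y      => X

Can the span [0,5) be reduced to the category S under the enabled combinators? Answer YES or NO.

[0,5] S   >
  [0,4] S/NP   >
    [0,2] (S/NP)/(NP/S)   <
      [0,1] "ate" : NP
      [1,2] "that" : ((S/NP)/(NP/S))\NP
    [2,4] NP/S   <
      [2,3] "a" : N
      [3,4] "found" : (NP/S)\N
  [4,5] "park" : NP

YES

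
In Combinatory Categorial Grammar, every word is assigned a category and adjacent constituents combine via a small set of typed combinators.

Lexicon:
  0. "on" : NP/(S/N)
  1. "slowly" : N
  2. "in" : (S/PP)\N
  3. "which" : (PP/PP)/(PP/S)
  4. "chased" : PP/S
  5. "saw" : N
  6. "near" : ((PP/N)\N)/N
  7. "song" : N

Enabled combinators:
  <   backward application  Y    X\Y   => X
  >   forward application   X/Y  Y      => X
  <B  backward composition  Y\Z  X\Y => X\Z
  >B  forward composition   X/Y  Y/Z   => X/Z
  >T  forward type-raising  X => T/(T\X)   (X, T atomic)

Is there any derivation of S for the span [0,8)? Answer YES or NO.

NO

NP/(S/N) N (S/PP)\N (PP/PP)/(PP/S) PP/S N ((PP/N)\N)/N N
CKY chart[0,8] = {N/(N\NP), NP, NP/(NP\NP), PP/(PP\NP), S/(S\NP)}; S ∉ chart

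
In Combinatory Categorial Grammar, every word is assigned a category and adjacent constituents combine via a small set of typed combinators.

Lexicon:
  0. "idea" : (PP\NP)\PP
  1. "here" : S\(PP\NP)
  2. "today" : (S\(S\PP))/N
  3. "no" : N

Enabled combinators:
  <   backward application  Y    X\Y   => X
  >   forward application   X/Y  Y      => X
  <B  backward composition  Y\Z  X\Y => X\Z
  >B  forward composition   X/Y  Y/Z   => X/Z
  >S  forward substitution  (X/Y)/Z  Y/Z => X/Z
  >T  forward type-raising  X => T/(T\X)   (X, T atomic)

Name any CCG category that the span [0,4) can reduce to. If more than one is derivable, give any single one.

[0,4] S   <
  [0,2] S\PP   <B
    [0,1] "idea" : (PP\NP)\PP
    [1,2] "here" : S\(PP\NP)
  [2,4] S\(S\PP)   >
    [2,3] "today" : (S\(S\PP))/N
    [3,4] "no" : N

S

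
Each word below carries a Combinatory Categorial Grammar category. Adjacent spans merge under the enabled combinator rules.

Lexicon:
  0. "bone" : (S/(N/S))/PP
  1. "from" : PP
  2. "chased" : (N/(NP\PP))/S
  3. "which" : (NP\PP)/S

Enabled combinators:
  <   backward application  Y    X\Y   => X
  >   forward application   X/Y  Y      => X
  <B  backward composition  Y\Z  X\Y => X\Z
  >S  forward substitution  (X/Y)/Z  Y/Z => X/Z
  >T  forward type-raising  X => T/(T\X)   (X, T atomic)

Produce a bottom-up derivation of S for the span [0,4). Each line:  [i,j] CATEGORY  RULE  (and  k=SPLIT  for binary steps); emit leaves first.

[0,1] (S/(N/S))/PP  lex  "bone"
[1,2] PP  lex  "from"
[0,2] S/(N/S)  >  k=1
[2,3] (N/(NP\PP))/S  lex  "chased"
[3,4] (NP\PP)/S  lex  "which"
[2,4] N/S  >S  k=3
[0,4] S  >  k=2

[0,4] S   >
  [0,2] S/(N/S)   >
    [0,1] "bone" : (S/(N/S))/PP
    [1,2] "from" : PP
  [2,4] N/S   >S
    [2,3] "chased" : (N/(NP\PP))/S
    [3,4] "which" : (NP\PP)/S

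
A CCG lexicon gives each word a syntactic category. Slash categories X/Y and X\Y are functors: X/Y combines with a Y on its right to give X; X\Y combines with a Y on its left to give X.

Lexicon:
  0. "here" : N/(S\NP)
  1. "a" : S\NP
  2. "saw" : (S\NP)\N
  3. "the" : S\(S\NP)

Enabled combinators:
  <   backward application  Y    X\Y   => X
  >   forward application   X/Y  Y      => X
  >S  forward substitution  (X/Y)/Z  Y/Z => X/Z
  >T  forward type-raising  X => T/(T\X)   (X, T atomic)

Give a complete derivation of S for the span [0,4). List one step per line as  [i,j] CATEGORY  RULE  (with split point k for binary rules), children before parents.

[0,4] S   <
  [0,3] S\NP   <
    [0,2] N   >
      [0,1] "here" : N/(S\NP)
      [1,2] "a" : S\NP
    [2,3] "saw" : (S\NP)\N
  [3,4] "the" : S\(S\NP)

[0,1] N/(S\NP)  lex  "here"
[1,2] S\NP  lex  "a"
[0,2] N  >  k=1
[2,3] (S\NP)\N  lex  "saw"
[0,3] S\NP  <  k=2
[3,4] S\(S\NP)  lex  "the"
[0,4] S  <  k=3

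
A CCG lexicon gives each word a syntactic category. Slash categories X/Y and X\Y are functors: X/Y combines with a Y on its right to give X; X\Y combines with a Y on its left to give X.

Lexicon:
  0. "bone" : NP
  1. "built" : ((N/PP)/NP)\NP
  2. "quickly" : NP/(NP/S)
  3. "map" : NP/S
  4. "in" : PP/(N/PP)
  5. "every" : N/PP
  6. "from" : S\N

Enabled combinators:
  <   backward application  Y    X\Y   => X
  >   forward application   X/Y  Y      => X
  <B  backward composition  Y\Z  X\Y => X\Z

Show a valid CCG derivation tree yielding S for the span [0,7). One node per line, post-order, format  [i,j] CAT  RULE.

[0,1] NP  lex  "bone"
[1,2] ((N/PP)/NP)\NP  lex  "built"
[0,2] (N/PP)/NP  <  k=1
[2,3] NP/(NP/S)  lex  "quickly"
[3,4] NP/S  lex  "map"
[2,4] NP  >  k=3
[0,4] N/PP  >  k=2
[4,5] PP/(N/PP)  lex  "in"
[5,6] N/PP  lex  "every"
[4,6] PP  >  k=5
[0,6] N  >  k=4
[6,7] S\N  lex  "from"
[0,7] S  <  k=6

[0,7] S   <
  [0,6] N   >
    [0,4] N/PP   >
      [0,2] (N/PP)/NP   <
        [0,1] "bone" : NP
        [1,2] "built" : ((N/PP)/NP)\NP
      [2,4] NP   >
        [2,3] "quickly" : NP/(NP/S)
        [3,4] "map" : NP/S
    [4,6] PP   >
      [4,5] "in" : PP/(N/PP)
      [5,6] "every" : N/PP
  [6,7] "from" : S\N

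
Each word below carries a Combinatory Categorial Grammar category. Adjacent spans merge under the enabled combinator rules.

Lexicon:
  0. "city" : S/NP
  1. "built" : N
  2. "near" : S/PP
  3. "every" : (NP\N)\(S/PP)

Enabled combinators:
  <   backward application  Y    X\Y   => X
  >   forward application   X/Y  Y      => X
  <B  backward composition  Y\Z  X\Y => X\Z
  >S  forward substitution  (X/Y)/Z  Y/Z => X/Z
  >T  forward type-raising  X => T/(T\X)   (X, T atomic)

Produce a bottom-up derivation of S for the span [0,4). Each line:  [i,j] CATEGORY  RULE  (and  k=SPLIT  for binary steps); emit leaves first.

[0,4] S   >
  [0,1] "city" : S/NP
  [1,4] NP   >
    [1,2] NP/(NP\N)   >T
      [1,2] "built" : N
    [2,4] NP\N   <
      [2,3] "near" : S/PP
      [3,4] "every" : (NP\N)\(S/PP)

[0,1] S/NP  lex  "city"
[1,2] N  lex  "built"
[1,2] NP/(NP\N)  >T
[2,3] S/PP  lex  "near"
[3,4] (NP\N)\(S/PP)  lex  "every"
[2,4] NP\N  <  k=3
[1,4] NP  >  k=2
[0,4] S  >  k=1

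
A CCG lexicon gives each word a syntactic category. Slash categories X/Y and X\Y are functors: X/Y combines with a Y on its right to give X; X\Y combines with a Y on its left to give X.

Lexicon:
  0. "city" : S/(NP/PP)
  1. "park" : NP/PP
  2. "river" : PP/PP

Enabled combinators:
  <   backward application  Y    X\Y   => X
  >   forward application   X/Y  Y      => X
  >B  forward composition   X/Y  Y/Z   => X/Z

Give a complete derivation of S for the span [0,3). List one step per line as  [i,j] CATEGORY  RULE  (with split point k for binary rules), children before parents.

[0,1] S/(NP/PP)  lex  "city"
[1,2] NP/PP  lex  "park"
[2,3] PP/PP  lex  "river"
[1,3] NP/PP  >B  k=2
[0,3] S  >  k=1

[0,3] S   >
  [0,1] "city" : S/(NP/PP)
  [1,3] NP/PP   >B
    [1,2] "park" : NP/PP
    [2,3] "river" : PP/PP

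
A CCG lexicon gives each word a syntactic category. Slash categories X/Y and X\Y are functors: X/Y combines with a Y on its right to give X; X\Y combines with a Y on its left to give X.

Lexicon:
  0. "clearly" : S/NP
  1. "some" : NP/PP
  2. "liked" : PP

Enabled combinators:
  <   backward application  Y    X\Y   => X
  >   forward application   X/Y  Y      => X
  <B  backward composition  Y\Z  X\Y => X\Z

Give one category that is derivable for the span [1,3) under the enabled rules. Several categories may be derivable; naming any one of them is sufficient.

NP

[0,3] S   >
  [0,1] "clearly" : S/NP
  [1,3] NP   >
    [1,2] "some" : NP/PP
    [2,3] "liked" : PP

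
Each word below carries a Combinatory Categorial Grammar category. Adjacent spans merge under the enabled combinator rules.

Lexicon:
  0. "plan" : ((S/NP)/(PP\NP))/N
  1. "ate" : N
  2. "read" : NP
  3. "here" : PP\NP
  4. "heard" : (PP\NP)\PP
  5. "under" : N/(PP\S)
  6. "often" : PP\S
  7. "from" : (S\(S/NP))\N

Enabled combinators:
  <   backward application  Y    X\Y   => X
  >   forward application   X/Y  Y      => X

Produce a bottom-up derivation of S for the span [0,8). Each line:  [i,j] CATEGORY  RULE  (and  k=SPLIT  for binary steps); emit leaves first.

[0,8] S   <
  [0,5] S/NP   >
    [0,2] (S/NP)/(PP\NP)   >
      [0,1] "plan" : ((S/NP)/(PP\NP))/N
      [1,2] "ate" : N
    [2,5] PP\NP   <
      [2,4] PP   <
        [2,3] "read" : NP
        [3,4] "here" : PP\NP
      [4,5] "heard" : (PP\NP)\PP
  [5,8] S\(S/NP)   <
    [5,7] N   >
      [5,6] "under" : N/(PP\S)
      [6,7] "often" : PP\S
    [7,8] "from" : (S\(S/NP))\N

[0,1] ((S/NP)/(PP\NP))/N  lex  "plan"
[1,2] N  lex  "ate"
[0,2] (S/NP)/(PP\NP)  >  k=1
[2,3] NP  lex  "read"
[3,4] PP\NP  lex  "here"
[2,4] PP  <  k=3
[4,5] (PP\NP)\PP  lex  "heard"
[2,5] PP\NP  <  k=4
[0,5] S/NP  >  k=2
[5,6] N/(PP\S)  lex  "under"
[6,7] PP\S  lex  "often"
[5,7] N  >  k=6
[7,8] (S\(S/NP))\N  lex  "from"
[5,8] S\(S/NP)  <  k=7
[0,8] S  <  k=5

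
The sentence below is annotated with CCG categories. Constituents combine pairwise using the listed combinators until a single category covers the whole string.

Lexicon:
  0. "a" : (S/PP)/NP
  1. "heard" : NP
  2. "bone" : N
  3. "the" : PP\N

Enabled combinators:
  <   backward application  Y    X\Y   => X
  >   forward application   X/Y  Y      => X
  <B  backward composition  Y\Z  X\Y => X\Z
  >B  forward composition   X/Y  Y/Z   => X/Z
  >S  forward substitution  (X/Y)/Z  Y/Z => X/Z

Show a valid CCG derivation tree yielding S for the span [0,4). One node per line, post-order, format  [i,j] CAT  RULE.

[0,1] (S/PP)/NP  lex  "a"
[1,2] NP  lex  "heard"
[0,2] S/PP  >  k=1
[2,3] N  lex  "bone"
[3,4] PP\N  lex  "the"
[2,4] PP  <  k=3
[0,4] S  >  k=2

[0,4] S   >
  [0,2] S/PP   >
    [0,1] "a" : (S/PP)/NP
    [1,2] "heard" : NP
  [2,4] PP   <
    [2,3] "bone" : N
    [3,4] "the" : PP\N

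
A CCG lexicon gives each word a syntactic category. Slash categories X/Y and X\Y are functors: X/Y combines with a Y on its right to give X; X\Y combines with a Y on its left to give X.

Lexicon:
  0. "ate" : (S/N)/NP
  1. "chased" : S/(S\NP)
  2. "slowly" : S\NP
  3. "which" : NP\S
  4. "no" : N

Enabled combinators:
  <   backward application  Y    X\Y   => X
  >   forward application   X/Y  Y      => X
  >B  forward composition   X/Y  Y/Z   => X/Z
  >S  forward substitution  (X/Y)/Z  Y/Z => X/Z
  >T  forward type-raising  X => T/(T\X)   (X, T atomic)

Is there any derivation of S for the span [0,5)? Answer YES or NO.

YES

[0,5] S   >
  [0,4] S/N   >
    [0,1] "ate" : (S/N)/NP
    [1,4] NP   <
      [1,3] S   >
        [1,2] "chased" : S/(S\NP)
        [2,3] "slowly" : S\NP
      [3,4] "which" : NP\S
  [4,5] "no" : N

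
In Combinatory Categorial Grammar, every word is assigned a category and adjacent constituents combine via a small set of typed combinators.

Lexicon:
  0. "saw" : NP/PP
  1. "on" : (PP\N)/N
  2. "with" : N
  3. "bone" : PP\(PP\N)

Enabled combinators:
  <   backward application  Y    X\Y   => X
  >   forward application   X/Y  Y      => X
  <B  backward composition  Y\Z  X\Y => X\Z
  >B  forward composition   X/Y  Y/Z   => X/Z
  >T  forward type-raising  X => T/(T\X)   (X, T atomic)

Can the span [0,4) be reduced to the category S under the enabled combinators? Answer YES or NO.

NO

NP/PP (PP\N)/N N PP\(PP\N)
CKY chart[0,4] = {N/(N\NP), NP, NP/(NP\NP), NP/(PP\PP), PP/(PP\NP), S/(S\NP)}; S ∉ chart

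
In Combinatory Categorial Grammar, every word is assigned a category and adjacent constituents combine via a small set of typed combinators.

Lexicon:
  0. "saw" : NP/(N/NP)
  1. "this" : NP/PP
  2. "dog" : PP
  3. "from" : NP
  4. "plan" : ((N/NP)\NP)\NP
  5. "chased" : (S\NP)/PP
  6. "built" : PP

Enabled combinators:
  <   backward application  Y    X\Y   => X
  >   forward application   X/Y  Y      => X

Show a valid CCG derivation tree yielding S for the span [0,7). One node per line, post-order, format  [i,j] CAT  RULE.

[0,7] S   <
  [0,5] NP   >
    [0,1] "saw" : NP/(N/NP)
    [1,5] N/NP   <
      [1,3] NP   >
        [1,2] "this" : NP/PP
        [2,3] "dog" : PP
      [3,5] (N/NP)\NP   <
        [3,4] "from" : NP
        [4,5] "plan" : ((N/NP)\NP)\NP
  [5,7] S\NP   >
    [5,6] "chased" : (S\NP)/PP
    [6,7] "built" : PP

[0,1] NP/(N/NP)  lex  "saw"
[1,2] NP/PP  lex  "this"
[2,3] PP  lex  "dog"
[1,3] NP  >  k=2
[3,4] NP  lex  "from"
[4,5] ((N/NP)\NP)\NP  lex  "plan"
[3,5] (N/NP)\NP  <  k=4
[1,5] N/NP  <  k=3
[0,5] NP  >  k=1
[5,6] (S\NP)/PP  lex  "chased"
[6,7] PP  lex  "built"
[5,7] S\NP  >  k=6
[0,7] S  <  k=5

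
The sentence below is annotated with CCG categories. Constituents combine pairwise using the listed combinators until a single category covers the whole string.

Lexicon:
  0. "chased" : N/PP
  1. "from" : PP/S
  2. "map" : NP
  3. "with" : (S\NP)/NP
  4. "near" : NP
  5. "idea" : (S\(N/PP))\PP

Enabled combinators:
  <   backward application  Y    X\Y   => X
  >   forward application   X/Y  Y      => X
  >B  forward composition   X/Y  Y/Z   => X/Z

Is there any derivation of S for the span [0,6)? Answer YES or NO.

[0,6] S   <
  [0,1] "chased" : N/PP
  [1,6] S\(N/PP)   <
    [1,5] PP   >
      [1,2] "from" : PP/S
      [2,5] S   <
        [2,3] "map" : NP
        [3,5] S\NP   >
          [3,4] "with" : (S\NP)/NP
          [4,5] "near" : NP
    [5,6] "idea" : (S\(N/PP))\PP

YES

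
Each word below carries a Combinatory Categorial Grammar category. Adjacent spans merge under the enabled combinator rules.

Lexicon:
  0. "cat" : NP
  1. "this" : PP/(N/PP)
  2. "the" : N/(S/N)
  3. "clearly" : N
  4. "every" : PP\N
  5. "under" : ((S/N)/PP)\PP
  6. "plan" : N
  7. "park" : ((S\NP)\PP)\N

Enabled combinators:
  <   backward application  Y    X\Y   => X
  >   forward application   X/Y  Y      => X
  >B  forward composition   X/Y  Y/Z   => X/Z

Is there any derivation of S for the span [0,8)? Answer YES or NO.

YES

[0,8] S   <
  [0,1] "cat" : NP
  [1,8] S\NP   <
    [1,6] PP   >
      [1,2] "this" : PP/(N/PP)
      [2,6] N/PP   >B
        [2,3] "the" : N/(S/N)
        [3,6] (S/N)/PP   <
          [3,5] PP   <
            [3,4] "clearly" : N
            [4,5] "every" : PP\N
          [5,6] "under" : ((S/N)/PP)\PP
    [6,8] (S\NP)\PP   <
      [6,7] "plan" : N
      [7,8] "park" : ((S\NP)\PP)\N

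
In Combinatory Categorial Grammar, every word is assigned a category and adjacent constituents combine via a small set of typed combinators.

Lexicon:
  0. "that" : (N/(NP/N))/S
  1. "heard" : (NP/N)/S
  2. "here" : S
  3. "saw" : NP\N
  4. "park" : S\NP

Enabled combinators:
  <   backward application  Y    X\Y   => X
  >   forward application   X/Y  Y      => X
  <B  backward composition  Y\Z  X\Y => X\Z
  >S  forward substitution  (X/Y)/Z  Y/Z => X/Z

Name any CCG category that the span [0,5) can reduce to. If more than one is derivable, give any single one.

S

[0,5] S   <
  [0,4] NP   <
    [0,3] N   >
      [0,2] N/S   >S
        [0,1] "that" : (N/(NP/N))/S
        [1,2] "heard" : (NP/N)/S
      [2,3] "here" : S
    [3,4] "saw" : NP\N
  [4,5] "park" : S\NP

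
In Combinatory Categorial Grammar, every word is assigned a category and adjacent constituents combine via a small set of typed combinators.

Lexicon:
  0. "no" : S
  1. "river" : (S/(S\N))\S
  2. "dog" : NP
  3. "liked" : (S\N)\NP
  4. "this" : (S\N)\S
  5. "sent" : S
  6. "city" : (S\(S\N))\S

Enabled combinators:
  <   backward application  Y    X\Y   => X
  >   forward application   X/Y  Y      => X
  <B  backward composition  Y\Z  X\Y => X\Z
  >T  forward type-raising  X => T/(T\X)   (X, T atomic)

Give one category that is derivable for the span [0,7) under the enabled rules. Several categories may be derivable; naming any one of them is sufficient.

[0,7] S   <
  [0,5] S\N   <
    [0,4] S   >
      [0,2] S/(S\N)   <
        [0,1] "no" : S
        [1,2] "river" : (S/(S\N))\S
      [2,4] S\N   <
        [2,3] "dog" : NP
        [3,4] "liked" : (S\N)\NP
    [4,5] "this" : (S\N)\S
  [5,7] S\(S\N)   <
    [5,6] "sent" : S
    [6,7] "city" : (S\(S\N))\S

S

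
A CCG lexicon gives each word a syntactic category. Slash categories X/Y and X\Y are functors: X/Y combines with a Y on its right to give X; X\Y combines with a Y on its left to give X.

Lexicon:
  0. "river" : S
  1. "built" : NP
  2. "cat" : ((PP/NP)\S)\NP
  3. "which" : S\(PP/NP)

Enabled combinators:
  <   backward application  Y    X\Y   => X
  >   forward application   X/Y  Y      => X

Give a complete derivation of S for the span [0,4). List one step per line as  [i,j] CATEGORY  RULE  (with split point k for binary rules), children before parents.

[0,1] S  lex  "river"
[1,2] NP  lex  "built"
[2,3] ((PP/NP)\S)\NP  lex  "cat"
[1,3] (PP/NP)\S  <  k=2
[0,3] PP/NP  <  k=1
[3,4] S\(PP/NP)  lex  "which"
[0,4] S  <  k=3

[0,4] S   <
  [0,3] PP/NP   <
    [0,1] "river" : S
    [1,3] (PP/NP)\S   <
      [1,2] "built" : NP
      [2,3] "cat" : ((PP/NP)\S)\NP
  [3,4] "which" : S\(PP/NP)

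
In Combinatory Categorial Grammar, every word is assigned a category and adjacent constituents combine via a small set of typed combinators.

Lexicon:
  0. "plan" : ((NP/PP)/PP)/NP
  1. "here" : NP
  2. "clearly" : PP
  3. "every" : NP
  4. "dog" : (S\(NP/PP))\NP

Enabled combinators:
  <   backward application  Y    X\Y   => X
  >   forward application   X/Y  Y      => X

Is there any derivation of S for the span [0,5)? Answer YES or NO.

YES

[0,5] S   <
  [0,3] NP/PP   >
    [0,2] (NP/PP)/PP   >
      [0,1] "plan" : ((NP/PP)/PP)/NP
      [1,2] "here" : NP
    [2,3] "clearly" : PP
  [3,5] S\(NP/PP)   <
    [3,4] "every" : NP
    [4,5] "dog" : (S\(NP/PP))\NP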